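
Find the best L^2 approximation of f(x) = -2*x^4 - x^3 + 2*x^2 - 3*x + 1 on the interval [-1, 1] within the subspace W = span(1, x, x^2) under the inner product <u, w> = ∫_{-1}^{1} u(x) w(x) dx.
g(x) = 2*x^2/7 - 18*x/5 + 41/35

The best approximation g ∈ W is the orthogonal projection of f onto W. Writing g = a_0 + a_1 x + a_2 x^2, the coefficients solve the normal equations G · a = b where
  G_{ij} = <φ_i, φ_j> and b_i = <f, φ_i>, with φ_0 = 1, φ_1 = x, φ_2 = x^2.
G =
  [2, 0, 2/3]
  [0, 2/3, 0]
  [2/3, 0, 2/5],
b = (38/15, -12/5, 94/105).
Solving gives a_0 = 41/35, a_1 = -18/5, a_2 = 2/7, so
  g(x) = 2*x^2/7 - 18*x/5 + 41/35.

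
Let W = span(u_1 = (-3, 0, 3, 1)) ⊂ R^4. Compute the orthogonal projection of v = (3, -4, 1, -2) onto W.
proj_W(v) = (24/19, 0, -24/19, -8/19)

Set up U = [u_1 | ... | u_1] ∈ R^(4×1). The projector onto W = col(U) is P = U (U^T U)^(-1) U^T.
Compute U^T U =
  [19],
and U^T v = (-8).
Solve U^T U · c = U^T v for the coefficients: c = (-8/19). The projection is proj_W(v) = U c.
Check: (v - proj_W(v)) · u_1 = 0  (should be 0).
Result: proj_W(v) = (24/19, 0, -24/19, -8/19).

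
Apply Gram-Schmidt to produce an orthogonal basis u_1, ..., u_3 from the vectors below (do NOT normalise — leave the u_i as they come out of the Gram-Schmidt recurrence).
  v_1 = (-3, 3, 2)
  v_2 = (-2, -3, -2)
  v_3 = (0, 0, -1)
Orthogonal basis:
  u_1 = (-3, 3, 2)
  u_2 = (-65/22, -45/22, -15/11)
  u_3 = (0, 6/13, -9/13)

Apply the Gram-Schmidt recurrence
  u_1 = v_1
  u_i = v_i − Σ_{j<i} ((v_i · u_j) / (u_j · u_j)) · u_j.

Step by step this gives:
  u_1 = (-3, 3, 2)
  u_2 = (-65/22, -45/22, -15/11)
  u_3 = (0, 6/13, -9/13)

Orthogonality check:
  u_2 · u_1 = 0 (should be 0)
  u_3 · u_1 = 0 (should be 0)
  u_3 · u_2 = 0 (should be 0)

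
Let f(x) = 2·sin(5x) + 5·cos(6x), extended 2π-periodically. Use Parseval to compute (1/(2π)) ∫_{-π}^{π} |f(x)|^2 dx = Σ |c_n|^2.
Σ |c_n|^2 = 29/2

Expand |f|^2 and use orthogonality of {sin(nx), cos(mx)} on [-π, π]:
  ∫_{-π}^{π} sin(nx)^2 dx = π, ∫ cos(mx)^2 dx = π, and cross terms integrate to 0.
So ∫_{-π}^{π} f(x)^2 dx = 2^2 · π + 5^2 · π = (4 + 25)π.
Divide by 2π: (4 + 25)/2 = 29/2.
By Parseval, this equals Σ |c_n|^2.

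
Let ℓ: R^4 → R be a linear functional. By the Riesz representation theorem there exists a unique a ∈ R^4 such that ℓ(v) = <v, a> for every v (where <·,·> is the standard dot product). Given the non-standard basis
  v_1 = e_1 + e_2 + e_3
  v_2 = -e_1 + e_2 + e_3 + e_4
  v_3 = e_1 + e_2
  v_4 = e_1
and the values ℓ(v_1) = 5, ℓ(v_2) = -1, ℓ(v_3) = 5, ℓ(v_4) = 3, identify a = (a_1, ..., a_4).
a = (3, 2, 0, 0)

Write a = (a_1, ..., a_4) in the standard basis. For each basis vector v_i, ℓ(v_i) = <v_i, a> is a linear equation in the a_j's. Collect the n equations into a matrix system V a = ℓ, where row i of V is v_i (expressed in the standard basis). Since V is invertible (lower-triangular with 1s on the diagonal, up to permutation), solve by back-substitution:
  V =
[[1, 1, 1, 0],
 [-1, 1, 1, 1],
 [1, 1, 0, 0],
 [1, 0, 0, 0]]
  V a = (5, -1, 5, 3)
Solving gives a = (3, 2, 0, 0).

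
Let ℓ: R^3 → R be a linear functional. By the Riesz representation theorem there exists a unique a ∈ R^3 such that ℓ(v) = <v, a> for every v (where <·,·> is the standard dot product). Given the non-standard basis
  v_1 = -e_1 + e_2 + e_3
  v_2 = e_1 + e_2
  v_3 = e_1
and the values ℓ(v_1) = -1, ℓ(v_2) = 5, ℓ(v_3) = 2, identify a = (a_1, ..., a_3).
a = (2, 3, -2)

Write a = (a_1, ..., a_3) in the standard basis. For each basis vector v_i, ℓ(v_i) = <v_i, a> is a linear equation in the a_j's. Collect the n equations into a matrix system V a = ℓ, where row i of V is v_i (expressed in the standard basis). Since V is invertible (lower-triangular with 1s on the diagonal, up to permutation), solve by back-substitution:
  V =
[[-1, 1, 1],
 [1, 1, 0],
 [1, 0, 0]]
  V a = (-1, 5, 2)
Solving gives a = (2, 3, -2).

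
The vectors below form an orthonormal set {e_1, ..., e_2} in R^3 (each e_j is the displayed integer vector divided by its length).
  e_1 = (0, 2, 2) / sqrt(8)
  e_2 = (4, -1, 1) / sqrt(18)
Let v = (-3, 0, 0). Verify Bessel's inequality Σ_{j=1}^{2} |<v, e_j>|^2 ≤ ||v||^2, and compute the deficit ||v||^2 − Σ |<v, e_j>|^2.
Σ |<v, e_j>|^2 = 8; ||v||^2 = 9; deficit = 1

Write each e_j = u_j / sqrt(<u_j, u_j>) where u_j is the displayed integer vector. Then <v, e_j> = <v, u_j> / sqrt(<u_j, u_j>), so |<v, e_j>|^2 = <v, u_j>^2 / <u_j, u_j>.
Coefficients: <v, e_1> = 0/sqrt(8), <v, e_2> = -12/sqrt(18).
Square and sum: Σ |<v, e_j>|^2 = 8.
Compute ||v||^2 = v·v = 9.
Deficit = 9 − 8 = 1 ≥ 0, confirming Bessel's inequality. (The deficit equals ||v − Σ <v,e_j> e_j||^2, the squared distance from v to span{e_j}.)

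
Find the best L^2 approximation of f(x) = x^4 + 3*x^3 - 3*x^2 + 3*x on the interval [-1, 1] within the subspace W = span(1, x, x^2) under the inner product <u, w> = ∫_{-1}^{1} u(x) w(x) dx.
g(x) = -15*x^2/7 + 24*x/5 - 3/35

The best approximation g ∈ W is the orthogonal projection of f onto W. Writing g = a_0 + a_1 x + a_2 x^2, the coefficients solve the normal equations G · a = b where
  G_{ij} = <φ_i, φ_j> and b_i = <f, φ_i>, with φ_0 = 1, φ_1 = x, φ_2 = x^2.
G =
  [2, 0, 2/3]
  [0, 2/3, 0]
  [2/3, 0, 2/5],
b = (-8/5, 16/5, -32/35).
Solving gives a_0 = -3/35, a_1 = 24/5, a_2 = -15/7, so
  g(x) = -15*x^2/7 + 24*x/5 - 3/35.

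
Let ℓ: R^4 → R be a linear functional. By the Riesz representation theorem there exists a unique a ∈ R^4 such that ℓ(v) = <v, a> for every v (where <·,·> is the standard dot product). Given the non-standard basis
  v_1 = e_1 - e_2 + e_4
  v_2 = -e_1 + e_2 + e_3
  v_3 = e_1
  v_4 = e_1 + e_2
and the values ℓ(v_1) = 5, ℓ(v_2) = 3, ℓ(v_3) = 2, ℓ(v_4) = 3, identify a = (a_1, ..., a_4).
a = (2, 1, 4, 4)

Write a = (a_1, ..., a_4) in the standard basis. For each basis vector v_i, ℓ(v_i) = <v_i, a> is a linear equation in the a_j's. Collect the n equations into a matrix system V a = ℓ, where row i of V is v_i (expressed in the standard basis). Since V is invertible (lower-triangular with 1s on the diagonal, up to permutation), solve by back-substitution:
  V =
[[1, -1, 0, 1],
 [-1, 1, 1, 0],
 [1, 0, 0, 0],
 [1, 1, 0, 0]]
  V a = (5, 3, 2, 3)
Solving gives a = (2, 1, 4, 4).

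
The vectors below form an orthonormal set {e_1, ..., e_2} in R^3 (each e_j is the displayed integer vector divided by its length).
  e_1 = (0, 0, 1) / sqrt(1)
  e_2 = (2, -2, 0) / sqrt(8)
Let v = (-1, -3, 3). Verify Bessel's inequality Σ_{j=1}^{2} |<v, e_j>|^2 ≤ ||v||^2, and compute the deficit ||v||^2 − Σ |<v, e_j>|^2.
Σ |<v, e_j>|^2 = 11; ||v||^2 = 19; deficit = 8

Write each e_j = u_j / sqrt(<u_j, u_j>) where u_j is the displayed integer vector. Then <v, e_j> = <v, u_j> / sqrt(<u_j, u_j>), so |<v, e_j>|^2 = <v, u_j>^2 / <u_j, u_j>.
Coefficients: <v, e_1> = 3/sqrt(1), <v, e_2> = 4/sqrt(8).
Square and sum: Σ |<v, e_j>|^2 = 11.
Compute ||v||^2 = v·v = 19.
Deficit = 19 − 11 = 8 ≥ 0, confirming Bessel's inequality. (The deficit equals ||v − Σ <v,e_j> e_j||^2, the squared distance from v to span{e_j}.)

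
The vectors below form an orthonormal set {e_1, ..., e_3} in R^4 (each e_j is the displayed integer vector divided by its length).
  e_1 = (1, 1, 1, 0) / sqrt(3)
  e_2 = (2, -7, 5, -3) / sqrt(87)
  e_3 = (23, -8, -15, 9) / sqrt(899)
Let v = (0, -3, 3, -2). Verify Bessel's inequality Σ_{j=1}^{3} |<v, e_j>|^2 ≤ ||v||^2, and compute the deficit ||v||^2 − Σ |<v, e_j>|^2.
Σ |<v, e_j>|^2 = 681/31; ||v||^2 = 22; deficit = 1/31

Write each e_j = u_j / sqrt(<u_j, u_j>) where u_j is the displayed integer vector. Then <v, e_j> = <v, u_j> / sqrt(<u_j, u_j>), so |<v, e_j>|^2 = <v, u_j>^2 / <u_j, u_j>.
Coefficients: <v, e_1> = 0/sqrt(3), <v, e_2> = 42/sqrt(87), <v, e_3> = -39/sqrt(899).
Square and sum: Σ |<v, e_j>|^2 = 681/31.
Compute ||v||^2 = v·v = 22.
Deficit = 22 − 681/31 = 1/31 ≥ 0, confirming Bessel's inequality. (The deficit equals ||v − Σ <v,e_j> e_j||^2, the squared distance from v to span{e_j}.)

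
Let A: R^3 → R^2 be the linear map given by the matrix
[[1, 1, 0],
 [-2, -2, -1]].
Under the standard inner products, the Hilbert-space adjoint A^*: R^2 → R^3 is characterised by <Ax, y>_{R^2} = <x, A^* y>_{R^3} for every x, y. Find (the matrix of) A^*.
A^* = A^T =
[[1, -2],
 [1, -2],
 [0, -1]]

For real matrices with standard dot products, the defining identity <Ax, y> = <x, A^* y> gives (Ax)^T y = x^T (A^*) y, i.e. x^T A^T y = x^T (A^*) y. Since this holds for all x, y, we must have A^* = A^T. Therefore
A^* =
[[1, -2],
 [1, -2],
 [0, -1]].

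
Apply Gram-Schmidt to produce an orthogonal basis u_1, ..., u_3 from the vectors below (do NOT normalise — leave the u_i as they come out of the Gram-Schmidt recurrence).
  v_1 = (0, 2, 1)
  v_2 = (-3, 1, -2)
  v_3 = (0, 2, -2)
Orthogonal basis:
  u_1 = (0, 2, 1)
  u_2 = (-3, 1, -2)
  u_3 = (9/7, 27/35, -54/35)

Apply the Gram-Schmidt recurrence
  u_1 = v_1
  u_i = v_i − Σ_{j<i} ((v_i · u_j) / (u_j · u_j)) · u_j.

Step by step this gives:
  u_1 = (0, 2, 1)
  u_2 = (-3, 1, -2)
  u_3 = (9/7, 27/35, -54/35)

Orthogonality check:
  u_2 · u_1 = 0 (should be 0)
  u_3 · u_1 = 0 (should be 0)
  u_3 · u_2 = 0 (should be 0)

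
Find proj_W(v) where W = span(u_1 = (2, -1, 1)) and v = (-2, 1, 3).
proj_W(v) = (-2/3, 1/3, -1/3)

Set up U = [u_1 | ... | u_1] ∈ R^(3×1). The projector onto W = col(U) is P = U (U^T U)^(-1) U^T.
Compute U^T U =
  [6],
and U^T v = (-2).
Solve U^T U · c = U^T v for the coefficients: c = (-1/3). The projection is proj_W(v) = U c.
Check: (v - proj_W(v)) · u_1 = 0  (should be 0).
Result: proj_W(v) = (-2/3, 1/3, -1/3).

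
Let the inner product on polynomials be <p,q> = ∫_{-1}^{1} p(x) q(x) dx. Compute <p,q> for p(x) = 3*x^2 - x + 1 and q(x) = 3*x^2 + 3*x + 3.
<p,q> = 78/5

Expand the product: p(x)·q(x) = 9*x^4 + 6*x^3 + 9*x^2 + 3.
∫_{-1}^{1} of each monomial x^k gives [2/(k+1) if k even, 0 if k odd]. Integrating term-by-term (or equivalently evaluating the antiderivative F(x) = 9*x^5/5 + 3*x^4/2 + 3*x^3 + 3*x at the endpoints):
  F(1) − F(−1) = 93/10 − (-63/10) = 78/5.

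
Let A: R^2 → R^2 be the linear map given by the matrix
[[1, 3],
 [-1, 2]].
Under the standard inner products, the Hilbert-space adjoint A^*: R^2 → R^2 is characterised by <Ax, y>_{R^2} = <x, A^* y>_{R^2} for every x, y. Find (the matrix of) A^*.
A^* = A^T =
[[1, -1],
 [3, 2]]

For real matrices with standard dot products, the defining identity <Ax, y> = <x, A^* y> gives (Ax)^T y = x^T (A^*) y, i.e. x^T A^T y = x^T (A^*) y. Since this holds for all x, y, we must have A^* = A^T. Therefore
A^* =
[[1, -1],
 [3, 2]].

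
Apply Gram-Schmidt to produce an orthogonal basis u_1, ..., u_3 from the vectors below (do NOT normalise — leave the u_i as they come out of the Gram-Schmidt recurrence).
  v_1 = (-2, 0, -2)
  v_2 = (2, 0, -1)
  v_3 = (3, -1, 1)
Orthogonal basis:
  u_1 = (-2, 0, -2)
  u_2 = (3/2, 0, -3/2)
  u_3 = (0, -1, 0)

Apply the Gram-Schmidt recurrence
  u_1 = v_1
  u_i = v_i − Σ_{j<i} ((v_i · u_j) / (u_j · u_j)) · u_j.

Step by step this gives:
  u_1 = (-2, 0, -2)
  u_2 = (3/2, 0, -3/2)
  u_3 = (0, -1, 0)

Orthogonality check:
  u_2 · u_1 = 0 (should be 0)
  u_3 · u_1 = 0 (should be 0)
  u_3 · u_2 = 0 (should be 0)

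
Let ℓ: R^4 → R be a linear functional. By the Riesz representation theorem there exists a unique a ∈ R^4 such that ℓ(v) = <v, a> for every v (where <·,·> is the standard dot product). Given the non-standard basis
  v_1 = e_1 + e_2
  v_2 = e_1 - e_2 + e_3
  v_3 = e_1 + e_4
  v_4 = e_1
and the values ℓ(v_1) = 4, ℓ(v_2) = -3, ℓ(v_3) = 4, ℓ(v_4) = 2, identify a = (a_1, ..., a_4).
a = (2, 2, -3, 2)

Write a = (a_1, ..., a_4) in the standard basis. For each basis vector v_i, ℓ(v_i) = <v_i, a> is a linear equation in the a_j's. Collect the n equations into a matrix system V a = ℓ, where row i of V is v_i (expressed in the standard basis). Since V is invertible (lower-triangular with 1s on the diagonal, up to permutation), solve by back-substitution:
  V =
[[1, 1, 0, 0],
 [1, -1, 1, 0],
 [1, 0, 0, 1],
 [1, 0, 0, 0]]
  V a = (4, -3, 4, 2)
Solving gives a = (2, 2, -3, 2).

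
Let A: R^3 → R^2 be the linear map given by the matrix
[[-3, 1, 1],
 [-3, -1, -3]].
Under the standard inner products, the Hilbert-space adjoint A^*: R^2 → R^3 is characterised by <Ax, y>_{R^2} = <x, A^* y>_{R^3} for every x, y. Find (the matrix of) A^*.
A^* = A^T =
[[-3, -3],
 [1, -1],
 [1, -3]]

For real matrices with standard dot products, the defining identity <Ax, y> = <x, A^* y> gives (Ax)^T y = x^T (A^*) y, i.e. x^T A^T y = x^T (A^*) y. Since this holds for all x, y, we must have A^* = A^T. Therefore
A^* =
[[-3, -3],
 [1, -1],
 [1, -3]].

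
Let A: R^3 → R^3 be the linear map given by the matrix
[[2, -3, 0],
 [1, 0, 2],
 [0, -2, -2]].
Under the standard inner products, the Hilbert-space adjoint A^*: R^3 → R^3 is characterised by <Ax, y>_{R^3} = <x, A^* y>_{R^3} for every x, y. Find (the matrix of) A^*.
A^* = A^T =
[[2, 1, 0],
 [-3, 0, -2],
 [0, 2, -2]]

For real matrices with standard dot products, the defining identity <Ax, y> = <x, A^* y> gives (Ax)^T y = x^T (A^*) y, i.e. x^T A^T y = x^T (A^*) y. Since this holds for all x, y, we must have A^* = A^T. Therefore
A^* =
[[2, 1, 0],
 [-3, 0, -2],
 [0, 2, -2]].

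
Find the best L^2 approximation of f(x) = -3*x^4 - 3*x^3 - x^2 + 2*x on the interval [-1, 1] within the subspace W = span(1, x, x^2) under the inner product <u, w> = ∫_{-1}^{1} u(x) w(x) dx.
g(x) = -25*x^2/7 + x/5 + 9/35

The best approximation g ∈ W is the orthogonal projection of f onto W. Writing g = a_0 + a_1 x + a_2 x^2, the coefficients solve the normal equations G · a = b where
  G_{ij} = <φ_i, φ_j> and b_i = <f, φ_i>, with φ_0 = 1, φ_1 = x, φ_2 = x^2.
G =
  [2, 0, 2/3]
  [0, 2/3, 0]
  [2/3, 0, 2/5],
b = (-28/15, 2/15, -44/35).
Solving gives a_0 = 9/35, a_1 = 1/5, a_2 = -25/7, so
  g(x) = -25*x^2/7 + x/5 + 9/35.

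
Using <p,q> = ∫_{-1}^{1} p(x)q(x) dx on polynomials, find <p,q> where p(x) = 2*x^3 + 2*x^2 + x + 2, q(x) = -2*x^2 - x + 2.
<p,q> = 74/15

Expand the product: p(x)·q(x) = -4*x^5 - 6*x^4 - x^2 + 4.
∫_{-1}^{1} of each monomial x^k gives [2/(k+1) if k even, 0 if k odd]. Integrating term-by-term (or equivalently evaluating the antiderivative F(x) = -2*x^6/3 - 6*x^5/5 - x^3/3 + 4*x at the endpoints):
  F(1) − F(−1) = 9/5 − (-47/15) = 74/15.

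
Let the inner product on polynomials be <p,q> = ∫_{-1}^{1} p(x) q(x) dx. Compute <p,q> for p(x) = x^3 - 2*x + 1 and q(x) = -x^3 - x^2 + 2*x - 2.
<p,q> = -632/105

Expand the product: p(x)·q(x) = -x^6 - x^5 + 4*x^4 - x^3 - 5*x^2 + 6*x - 2.
∫_{-1}^{1} of each monomial x^k gives [2/(k+1) if k even, 0 if k odd]. Integrating term-by-term (or equivalently evaluating the antiderivative F(x) = -x^7/7 - x^6/6 + 4*x^5/5 - x^4/4 - 5*x^3/3 + 3*x^2 - 2*x at the endpoints):
  F(1) − F(−1) = -179/420 − (783/140) = -632/105.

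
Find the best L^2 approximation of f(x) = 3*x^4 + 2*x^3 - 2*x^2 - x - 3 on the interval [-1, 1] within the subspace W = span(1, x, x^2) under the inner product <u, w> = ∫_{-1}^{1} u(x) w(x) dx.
g(x) = 4*x^2/7 + x/5 - 114/35

The best approximation g ∈ W is the orthogonal projection of f onto W. Writing g = a_0 + a_1 x + a_2 x^2, the coefficients solve the normal equations G · a = b where
  G_{ij} = <φ_i, φ_j> and b_i = <f, φ_i>, with φ_0 = 1, φ_1 = x, φ_2 = x^2.
G =
  [2, 0, 2/3]
  [0, 2/3, 0]
  [2/3, 0, 2/5],
b = (-92/15, 2/15, -68/35).
Solving gives a_0 = -114/35, a_1 = 1/5, a_2 = 4/7, so
  g(x) = 4*x^2/7 + x/5 - 114/35.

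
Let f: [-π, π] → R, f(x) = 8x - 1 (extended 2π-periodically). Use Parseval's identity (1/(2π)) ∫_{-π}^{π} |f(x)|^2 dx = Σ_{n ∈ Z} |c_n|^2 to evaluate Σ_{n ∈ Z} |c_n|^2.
Σ |c_n|^2 = 64π^2/3 + 1

Expand and integrate term by term over [-π, π]:
  ∫ (8x)^2 dx = 64·(2π^3/3); ∫ 2·8·(-1)·x dx = 0 (odd integrand); ∫ (-1)^2 dx = 1·2π.
So (1/(2π)) ∫_{-π}^{π} (8x - 1)^2 dx = 64π^2/3 + 1 = 64π^2/3 + 1.
Parseval ⇒ Σ |c_n|^2 = 64π^2/3 + 1.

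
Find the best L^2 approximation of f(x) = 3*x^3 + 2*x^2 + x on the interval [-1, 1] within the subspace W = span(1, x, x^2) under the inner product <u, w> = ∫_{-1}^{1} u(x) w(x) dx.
g(x) = 2*x^2 + 14*x/5

The best approximation g ∈ W is the orthogonal projection of f onto W. Writing g = a_0 + a_1 x + a_2 x^2, the coefficients solve the normal equations G · a = b where
  G_{ij} = <φ_i, φ_j> and b_i = <f, φ_i>, with φ_0 = 1, φ_1 = x, φ_2 = x^2.
G =
  [2, 0, 2/3]
  [0, 2/3, 0]
  [2/3, 0, 2/5],
b = (4/3, 28/15, 4/5).
Solving gives a_0 = 0, a_1 = 14/5, a_2 = 2, so
  g(x) = 2*x^2 + 14*x/5.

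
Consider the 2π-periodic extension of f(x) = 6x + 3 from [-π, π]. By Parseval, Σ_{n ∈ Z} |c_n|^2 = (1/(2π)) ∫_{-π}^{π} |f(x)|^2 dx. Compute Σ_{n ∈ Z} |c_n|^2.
Σ |c_n|^2 = 12π^2 + 9

Expand and integrate term by term over [-π, π]:
  ∫ (6x)^2 dx = 36·(2π^3/3); ∫ 2·6·(3)·x dx = 0 (odd integrand); ∫ 3^2 dx = 9·2π.
So (1/(2π)) ∫_{-π}^{π} (6x + 3)^2 dx = 36π^2/3 + 9 = 12π^2 + 9.
Parseval ⇒ Σ |c_n|^2 = 12π^2 + 9.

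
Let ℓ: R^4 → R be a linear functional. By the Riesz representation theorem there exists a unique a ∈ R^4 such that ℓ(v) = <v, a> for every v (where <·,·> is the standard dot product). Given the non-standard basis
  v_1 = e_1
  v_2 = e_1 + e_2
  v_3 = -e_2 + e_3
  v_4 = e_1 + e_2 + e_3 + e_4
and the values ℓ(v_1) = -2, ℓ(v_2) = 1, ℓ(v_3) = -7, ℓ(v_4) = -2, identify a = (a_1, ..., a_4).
a = (-2, 3, -4, 1)

Write a = (a_1, ..., a_4) in the standard basis. For each basis vector v_i, ℓ(v_i) = <v_i, a> is a linear equation in the a_j's. Collect the n equations into a matrix system V a = ℓ, where row i of V is v_i (expressed in the standard basis). Since V is invertible (lower-triangular with 1s on the diagonal, up to permutation), solve by back-substitution:
  V =
[[1, 0, 0, 0],
 [1, 1, 0, 0],
 [0, -1, 1, 0],
 [1, 1, 1, 1]]
  V a = (-2, 1, -7, -2)
Solving gives a = (-2, 3, -4, 1).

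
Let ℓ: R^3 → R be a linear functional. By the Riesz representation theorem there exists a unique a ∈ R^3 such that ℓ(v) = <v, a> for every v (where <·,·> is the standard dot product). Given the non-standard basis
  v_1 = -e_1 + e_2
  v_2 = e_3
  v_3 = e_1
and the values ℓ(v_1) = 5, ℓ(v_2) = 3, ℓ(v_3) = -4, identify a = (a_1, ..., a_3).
a = (-4, 1, 3)

Write a = (a_1, ..., a_3) in the standard basis. For each basis vector v_i, ℓ(v_i) = <v_i, a> is a linear equation in the a_j's. Collect the n equations into a matrix system V a = ℓ, where row i of V is v_i (expressed in the standard basis). Since V is invertible (lower-triangular with 1s on the diagonal, up to permutation), solve by back-substitution:
  V =
[[-1, 1, 0],
 [0, 0, 1],
 [1, 0, 0]]
  V a = (5, 3, -4)
Solving gives a = (-4, 1, 3).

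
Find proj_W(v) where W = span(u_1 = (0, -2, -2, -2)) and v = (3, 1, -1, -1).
proj_W(v) = (0, -1/3, -1/3, -1/3)

Set up U = [u_1 | ... | u_1] ∈ R^(4×1). The projector onto W = col(U) is P = U (U^T U)^(-1) U^T.
Compute U^T U =
  [12],
and U^T v = (2).
Solve U^T U · c = U^T v for the coefficients: c = (1/6). The projection is proj_W(v) = U c.
Check: (v - proj_W(v)) · u_1 = 0  (should be 0).
Result: proj_W(v) = (0, -1/3, -1/3, -1/3).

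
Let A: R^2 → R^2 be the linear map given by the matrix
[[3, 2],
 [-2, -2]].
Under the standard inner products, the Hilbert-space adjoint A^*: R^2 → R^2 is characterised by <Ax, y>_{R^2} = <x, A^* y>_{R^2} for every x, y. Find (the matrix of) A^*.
A^* = A^T =
[[3, -2],
 [2, -2]]

For real matrices with standard dot products, the defining identity <Ax, y> = <x, A^* y> gives (Ax)^T y = x^T (A^*) y, i.e. x^T A^T y = x^T (A^*) y. Since this holds for all x, y, we must have A^* = A^T. Therefore
A^* =
[[3, -2],
 [2, -2]].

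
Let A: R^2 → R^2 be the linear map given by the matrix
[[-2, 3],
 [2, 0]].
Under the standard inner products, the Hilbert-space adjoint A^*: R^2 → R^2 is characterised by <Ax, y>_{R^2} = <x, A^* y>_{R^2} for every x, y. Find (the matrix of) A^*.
A^* = A^T =
[[-2, 2],
 [3, 0]]

For real matrices with standard dot products, the defining identity <Ax, y> = <x, A^* y> gives (Ax)^T y = x^T (A^*) y, i.e. x^T A^T y = x^T (A^*) y. Since this holds for all x, y, we must have A^* = A^T. Therefore
A^* =
[[-2, 2],
 [3, 0]].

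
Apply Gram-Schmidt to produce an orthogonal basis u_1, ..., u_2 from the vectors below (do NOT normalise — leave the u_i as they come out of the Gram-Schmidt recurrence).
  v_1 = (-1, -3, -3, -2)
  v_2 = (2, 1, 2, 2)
Orthogonal basis:
  u_1 = (-1, -3, -3, -2)
  u_2 = (31/23, -22/23, 1/23, 16/23)

Apply the Gram-Schmidt recurrence
  u_1 = v_1
  u_i = v_i − Σ_{j<i} ((v_i · u_j) / (u_j · u_j)) · u_j.

Step by step this gives:
  u_1 = (-1, -3, -3, -2)
  u_2 = (31/23, -22/23, 1/23, 16/23)

Orthogonality check:
  u_2 · u_1 = 0 (should be 0)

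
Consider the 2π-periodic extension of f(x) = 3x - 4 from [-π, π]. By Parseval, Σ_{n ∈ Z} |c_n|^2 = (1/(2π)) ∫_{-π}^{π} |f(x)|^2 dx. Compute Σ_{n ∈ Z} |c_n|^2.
Σ |c_n|^2 = 3π^2 + 16

Expand and integrate term by term over [-π, π]:
  ∫ (3x)^2 dx = 9·(2π^3/3); ∫ 2·3·(-4)·x dx = 0 (odd integrand); ∫ (-4)^2 dx = 16·2π.
So (1/(2π)) ∫_{-π}^{π} (3x - 4)^2 dx = 9π^2/3 + 16 = 3π^2 + 16.
Parseval ⇒ Σ |c_n|^2 = 3π^2 + 16.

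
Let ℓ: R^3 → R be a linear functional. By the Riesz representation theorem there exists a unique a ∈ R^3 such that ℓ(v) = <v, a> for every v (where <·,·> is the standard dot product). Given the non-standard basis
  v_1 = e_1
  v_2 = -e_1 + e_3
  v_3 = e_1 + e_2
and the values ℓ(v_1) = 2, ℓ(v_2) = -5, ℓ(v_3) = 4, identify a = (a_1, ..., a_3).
a = (2, 2, -3)

Write a = (a_1, ..., a_3) in the standard basis. For each basis vector v_i, ℓ(v_i) = <v_i, a> is a linear equation in the a_j's. Collect the n equations into a matrix system V a = ℓ, where row i of V is v_i (expressed in the standard basis). Since V is invertible (lower-triangular with 1s on the diagonal, up to permutation), solve by back-substitution:
  V =
[[1, 0, 0],
 [-1, 0, 1],
 [1, 1, 0]]
  V a = (2, -5, 4)
Solving gives a = (2, 2, -3).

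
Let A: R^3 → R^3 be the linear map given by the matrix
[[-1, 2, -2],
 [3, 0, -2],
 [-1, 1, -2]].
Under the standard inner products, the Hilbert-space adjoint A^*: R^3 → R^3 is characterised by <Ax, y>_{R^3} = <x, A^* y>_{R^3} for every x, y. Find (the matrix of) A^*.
A^* = A^T =
[[-1, 3, -1],
 [2, 0, 1],
 [-2, -2, -2]]

For real matrices with standard dot products, the defining identity <Ax, y> = <x, A^* y> gives (Ax)^T y = x^T (A^*) y, i.e. x^T A^T y = x^T (A^*) y. Since this holds for all x, y, we must have A^* = A^T. Therefore
A^* =
[[-1, 3, -1],
 [2, 0, 1],
 [-2, -2, -2]].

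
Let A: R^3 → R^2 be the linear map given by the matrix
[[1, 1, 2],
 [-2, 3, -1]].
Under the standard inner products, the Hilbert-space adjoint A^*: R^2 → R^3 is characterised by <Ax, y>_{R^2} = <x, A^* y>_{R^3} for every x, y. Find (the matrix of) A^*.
A^* = A^T =
[[1, -2],
 [1, 3],
 [2, -1]]

For real matrices with standard dot products, the defining identity <Ax, y> = <x, A^* y> gives (Ax)^T y = x^T (A^*) y, i.e. x^T A^T y = x^T (A^*) y. Since this holds for all x, y, we must have A^* = A^T. Therefore
A^* =
[[1, -2],
 [1, 3],
 [2, -1]].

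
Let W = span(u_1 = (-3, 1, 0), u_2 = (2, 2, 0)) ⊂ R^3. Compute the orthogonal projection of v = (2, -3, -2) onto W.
proj_W(v) = (2, -3, 0)

Set up U = [u_1 | ... | u_2] ∈ R^(3×2). The projector onto W = col(U) is P = U (U^T U)^(-1) U^T.
Compute U^T U =
  [10, -4]
  [-4, 8],
and U^T v = (-9, -2).
Solve U^T U · c = U^T v for the coefficients: c = (-5/4, -7/8). The projection is proj_W(v) = U c.
Check: (v - proj_W(v)) · u_1 = 0  (should be 0).
Check: (v - proj_W(v)) · u_2 = 0  (should be 0).
Result: proj_W(v) = (2, -3, 0).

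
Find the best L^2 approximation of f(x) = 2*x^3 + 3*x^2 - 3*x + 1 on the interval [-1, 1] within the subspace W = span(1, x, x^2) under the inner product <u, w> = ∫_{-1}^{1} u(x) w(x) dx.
g(x) = 3*x^2 - 9*x/5 + 1

The best approximation g ∈ W is the orthogonal projection of f onto W. Writing g = a_0 + a_1 x + a_2 x^2, the coefficients solve the normal equations G · a = b where
  G_{ij} = <φ_i, φ_j> and b_i = <f, φ_i>, with φ_0 = 1, φ_1 = x, φ_2 = x^2.
G =
  [2, 0, 2/3]
  [0, 2/3, 0]
  [2/3, 0, 2/5],
b = (4, -6/5, 28/15).
Solving gives a_0 = 1, a_1 = -9/5, a_2 = 3, so
  g(x) = 3*x^2 - 9*x/5 + 1.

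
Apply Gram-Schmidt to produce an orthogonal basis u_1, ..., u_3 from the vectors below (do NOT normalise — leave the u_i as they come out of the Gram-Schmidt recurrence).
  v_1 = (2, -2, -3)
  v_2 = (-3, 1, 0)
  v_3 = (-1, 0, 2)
Orthogonal basis:
  u_1 = (2, -2, -3)
  u_2 = (-35/17, 1/17, -24/17)
  u_3 = (-33/106, -99/106, 22/53)

Apply the Gram-Schmidt recurrence
  u_1 = v_1
  u_i = v_i − Σ_{j<i} ((v_i · u_j) / (u_j · u_j)) · u_j.

Step by step this gives:
  u_1 = (2, -2, -3)
  u_2 = (-35/17, 1/17, -24/17)
  u_3 = (-33/106, -99/106, 22/53)

Orthogonality check:
  u_2 · u_1 = 0 (should be 0)
  u_3 · u_1 = 0 (should be 0)
  u_3 · u_2 = 0 (should be 0)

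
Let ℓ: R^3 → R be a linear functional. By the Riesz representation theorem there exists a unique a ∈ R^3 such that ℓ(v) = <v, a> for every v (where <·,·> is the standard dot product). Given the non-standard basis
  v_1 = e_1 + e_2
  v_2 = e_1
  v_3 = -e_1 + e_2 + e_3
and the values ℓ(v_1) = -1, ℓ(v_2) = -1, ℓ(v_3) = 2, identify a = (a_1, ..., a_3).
a = (-1, 0, 1)

Write a = (a_1, ..., a_3) in the standard basis. For each basis vector v_i, ℓ(v_i) = <v_i, a> is a linear equation in the a_j's. Collect the n equations into a matrix system V a = ℓ, where row i of V is v_i (expressed in the standard basis). Since V is invertible (lower-triangular with 1s on the diagonal, up to permutation), solve by back-substitution:
  V =
[[1, 1, 0],
 [1, 0, 0],
 [-1, 1, 1]]
  V a = (-1, -1, 2)
Solving gives a = (-1, 0, 1).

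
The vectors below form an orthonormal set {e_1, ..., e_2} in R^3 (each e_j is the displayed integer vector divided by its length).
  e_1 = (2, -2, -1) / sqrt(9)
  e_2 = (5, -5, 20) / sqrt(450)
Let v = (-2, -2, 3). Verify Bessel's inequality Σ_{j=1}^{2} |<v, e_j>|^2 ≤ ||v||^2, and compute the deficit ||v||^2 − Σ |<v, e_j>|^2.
Σ |<v, e_j>|^2 = 9; ||v||^2 = 17; deficit = 8

Write each e_j = u_j / sqrt(<u_j, u_j>) where u_j is the displayed integer vector. Then <v, e_j> = <v, u_j> / sqrt(<u_j, u_j>), so |<v, e_j>|^2 = <v, u_j>^2 / <u_j, u_j>.
Coefficients: <v, e_1> = -3/sqrt(9), <v, e_2> = 60/sqrt(450).
Square and sum: Σ |<v, e_j>|^2 = 9.
Compute ||v||^2 = v·v = 17.
Deficit = 17 − 9 = 8 ≥ 0, confirming Bessel's inequality. (The deficit equals ||v − Σ <v,e_j> e_j||^2, the squared distance from v to span{e_j}.)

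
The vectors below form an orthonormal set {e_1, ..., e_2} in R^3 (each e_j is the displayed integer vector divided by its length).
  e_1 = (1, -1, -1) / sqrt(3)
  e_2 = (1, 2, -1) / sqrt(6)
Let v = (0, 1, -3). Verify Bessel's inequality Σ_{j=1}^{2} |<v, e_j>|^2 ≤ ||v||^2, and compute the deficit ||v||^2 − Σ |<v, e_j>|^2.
Σ |<v, e_j>|^2 = 11/2; ||v||^2 = 10; deficit = 9/2

Write each e_j = u_j / sqrt(<u_j, u_j>) where u_j is the displayed integer vector. Then <v, e_j> = <v, u_j> / sqrt(<u_j, u_j>), so |<v, e_j>|^2 = <v, u_j>^2 / <u_j, u_j>.
Coefficients: <v, e_1> = 2/sqrt(3), <v, e_2> = 5/sqrt(6).
Square and sum: Σ |<v, e_j>|^2 = 11/2.
Compute ||v||^2 = v·v = 10.
Deficit = 10 − 11/2 = 9/2 ≥ 0, confirming Bessel's inequality. (The deficit equals ||v − Σ <v,e_j> e_j||^2, the squared distance from v to span{e_j}.)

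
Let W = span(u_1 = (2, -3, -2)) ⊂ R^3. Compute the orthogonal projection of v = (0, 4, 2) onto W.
proj_W(v) = (-32/17, 48/17, 32/17)

Set up U = [u_1 | ... | u_1] ∈ R^(3×1). The projector onto W = col(U) is P = U (U^T U)^(-1) U^T.
Compute U^T U =
  [17],
and U^T v = (-16).
Solve U^T U · c = U^T v for the coefficients: c = (-16/17). The projection is proj_W(v) = U c.
Check: (v - proj_W(v)) · u_1 = 0  (should be 0).
Result: proj_W(v) = (-32/17, 48/17, 32/17).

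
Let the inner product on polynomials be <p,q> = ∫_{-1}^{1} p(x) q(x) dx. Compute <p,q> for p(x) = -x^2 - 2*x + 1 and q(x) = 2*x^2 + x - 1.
<p,q> = -32/15

Expand the product: p(x)·q(x) = -2*x^4 - 5*x^3 + x^2 + 3*x - 1.
∫_{-1}^{1} of each monomial x^k gives [2/(k+1) if k even, 0 if k odd]. Integrating term-by-term (or equivalently evaluating the antiderivative F(x) = -2*x^5/5 - 5*x^4/4 + x^3/3 + 3*x^2/2 - x at the endpoints):
  F(1) − F(−1) = -49/60 − (79/60) = -32/15.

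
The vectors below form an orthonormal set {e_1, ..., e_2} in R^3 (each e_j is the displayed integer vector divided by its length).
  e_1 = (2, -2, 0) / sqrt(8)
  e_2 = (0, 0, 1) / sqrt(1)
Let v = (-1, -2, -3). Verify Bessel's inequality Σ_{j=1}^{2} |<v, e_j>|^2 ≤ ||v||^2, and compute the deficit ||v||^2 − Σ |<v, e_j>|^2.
Σ |<v, e_j>|^2 = 19/2; ||v||^2 = 14; deficit = 9/2

Write each e_j = u_j / sqrt(<u_j, u_j>) where u_j is the displayed integer vector. Then <v, e_j> = <v, u_j> / sqrt(<u_j, u_j>), so |<v, e_j>|^2 = <v, u_j>^2 / <u_j, u_j>.
Coefficients: <v, e_1> = 2/sqrt(8), <v, e_2> = -3/sqrt(1).
Square and sum: Σ |<v, e_j>|^2 = 19/2.
Compute ||v||^2 = v·v = 14.
Deficit = 14 − 19/2 = 9/2 ≥ 0, confirming Bessel's inequality. (The deficit equals ||v − Σ <v,e_j> e_j||^2, the squared distance from v to span{e_j}.)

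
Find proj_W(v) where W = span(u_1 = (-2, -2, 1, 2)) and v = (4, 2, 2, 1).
proj_W(v) = (16/13, 16/13, -8/13, -16/13)

Set up U = [u_1 | ... | u_1] ∈ R^(4×1). The projector onto W = col(U) is P = U (U^T U)^(-1) U^T.
Compute U^T U =
  [13],
and U^T v = (-8).
Solve U^T U · c = U^T v for the coefficients: c = (-8/13). The projection is proj_W(v) = U c.
Check: (v - proj_W(v)) · u_1 = 0  (should be 0).
Result: proj_W(v) = (16/13, 16/13, -8/13, -16/13).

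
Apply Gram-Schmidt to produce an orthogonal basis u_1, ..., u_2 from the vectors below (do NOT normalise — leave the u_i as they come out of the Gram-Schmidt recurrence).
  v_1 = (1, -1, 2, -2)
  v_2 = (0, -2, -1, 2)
Orthogonal basis:
  u_1 = (1, -1, 2, -2)
  u_2 = (2/5, -12/5, -1/5, 6/5)

Apply the Gram-Schmidt recurrence
  u_1 = v_1
  u_i = v_i − Σ_{j<i} ((v_i · u_j) / (u_j · u_j)) · u_j.

Step by step this gives:
  u_1 = (1, -1, 2, -2)
  u_2 = (2/5, -12/5, -1/5, 6/5)

Orthogonality check:
  u_2 · u_1 = 0 (should be 0)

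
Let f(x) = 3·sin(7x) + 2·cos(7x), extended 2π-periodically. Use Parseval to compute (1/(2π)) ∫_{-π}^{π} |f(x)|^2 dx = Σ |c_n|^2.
Σ |c_n|^2 = 13/2

Expand |f|^2 and use orthogonality of {sin(nx), cos(mx)} on [-π, π]:
  ∫_{-π}^{π} sin(nx)^2 dx = π, ∫ cos(mx)^2 dx = π, and cross terms integrate to 0.
So ∫_{-π}^{π} f(x)^2 dx = 3^2 · π + 2^2 · π = (9 + 4)π.
Divide by 2π: (9 + 4)/2 = 13/2.
By Parseval, this equals Σ |c_n|^2.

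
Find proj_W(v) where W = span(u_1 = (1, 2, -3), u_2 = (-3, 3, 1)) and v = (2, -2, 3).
proj_W(v) = (169/266, -398/133, 501/266)

Set up U = [u_1 | ... | u_2] ∈ R^(3×2). The projector onto W = col(U) is P = U (U^T U)^(-1) U^T.
Compute U^T U =
  [14, 0]
  [0, 19],
and U^T v = (-11, -9).
Solve U^T U · c = U^T v for the coefficients: c = (-11/14, -9/19). The projection is proj_W(v) = U c.
Check: (v - proj_W(v)) · u_1 = 0  (should be 0).
Check: (v - proj_W(v)) · u_2 = 0  (should be 0).
Result: proj_W(v) = (169/266, -398/133, 501/266).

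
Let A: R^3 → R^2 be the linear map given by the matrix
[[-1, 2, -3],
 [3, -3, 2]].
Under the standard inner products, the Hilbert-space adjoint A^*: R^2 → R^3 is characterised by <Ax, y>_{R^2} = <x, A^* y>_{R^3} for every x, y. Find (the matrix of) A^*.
A^* = A^T =
[[-1, 3],
 [2, -3],
 [-3, 2]]

For real matrices with standard dot products, the defining identity <Ax, y> = <x, A^* y> gives (Ax)^T y = x^T (A^*) y, i.e. x^T A^T y = x^T (A^*) y. Since this holds for all x, y, we must have A^* = A^T. Therefore
A^* =
[[-1, 3],
 [2, -3],
 [-3, 2]].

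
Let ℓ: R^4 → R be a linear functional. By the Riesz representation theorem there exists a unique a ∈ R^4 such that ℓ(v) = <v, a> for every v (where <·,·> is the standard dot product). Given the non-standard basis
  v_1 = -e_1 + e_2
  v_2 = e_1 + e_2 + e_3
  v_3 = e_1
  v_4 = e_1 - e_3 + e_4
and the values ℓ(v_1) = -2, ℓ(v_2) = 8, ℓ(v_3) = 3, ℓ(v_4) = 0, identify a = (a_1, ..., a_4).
a = (3, 1, 4, 1)

Write a = (a_1, ..., a_4) in the standard basis. For each basis vector v_i, ℓ(v_i) = <v_i, a> is a linear equation in the a_j's. Collect the n equations into a matrix system V a = ℓ, where row i of V is v_i (expressed in the standard basis). Since V is invertible (lower-triangular with 1s on the diagonal, up to permutation), solve by back-substitution:
  V =
[[-1, 1, 0, 0],
 [1, 1, 1, 0],
 [1, 0, 0, 0],
 [1, 0, -1, 1]]
  V a = (-2, 8, 3, 0)
Solving gives a = (3, 1, 4, 1).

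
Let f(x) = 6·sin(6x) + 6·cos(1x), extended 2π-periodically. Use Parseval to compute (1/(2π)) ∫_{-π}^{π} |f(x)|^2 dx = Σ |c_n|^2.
Σ |c_n|^2 = 36

Expand |f|^2 and use orthogonality of {sin(nx), cos(mx)} on [-π, π]:
  ∫_{-π}^{π} sin(nx)^2 dx = π, ∫ cos(mx)^2 dx = π, and cross terms integrate to 0.
So ∫_{-π}^{π} f(x)^2 dx = 6^2 · π + 6^2 · π = (36 + 36)π.
Divide by 2π: (36 + 36)/2 = 36.
By Parseval, this equals Σ |c_n|^2.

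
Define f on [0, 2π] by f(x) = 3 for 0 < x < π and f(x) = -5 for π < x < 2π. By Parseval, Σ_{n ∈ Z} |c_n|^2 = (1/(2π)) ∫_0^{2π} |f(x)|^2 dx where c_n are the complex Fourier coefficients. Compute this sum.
Σ |c_n|^2 = 17

Parseval equates the L^2 energy of f (normalised by 1/(2π)) with the ℓ^2 sum of its Fourier coefficients: (1/(2π)) ∫_0^{2π} |f|^2 = Σ |c_n|^2.
Compute the left side: (1/(2π)) [∫_0^π 3^2 dx + ∫_π^{2π} (-5)^2 dx] = (1/(2π)) · (9π + 25π) = (9 + 25)/2 = 17.
So Σ_{n ∈ Z} |c_n|^2 = 17.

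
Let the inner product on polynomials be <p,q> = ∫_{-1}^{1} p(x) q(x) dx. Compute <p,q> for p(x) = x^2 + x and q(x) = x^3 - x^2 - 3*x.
<p,q> = -2

Expand the product: p(x)·q(x) = x^5 - 4*x^3 - 3*x^2.
∫_{-1}^{1} of each monomial x^k gives [2/(k+1) if k even, 0 if k odd]. Integrating term-by-term (or equivalently evaluating the antiderivative F(x) = x^6/6 - x^4 - x^3 at the endpoints):
  F(1) − F(−1) = -11/6 − (1/6) = -2.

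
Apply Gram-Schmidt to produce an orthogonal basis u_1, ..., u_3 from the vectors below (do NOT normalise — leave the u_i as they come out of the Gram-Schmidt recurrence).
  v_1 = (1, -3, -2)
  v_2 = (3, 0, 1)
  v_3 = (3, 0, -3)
Orthogonal basis:
  u_1 = (1, -3, -2)
  u_2 = (41/14, 3/14, 8/7)
  u_3 = (108/139, 252/139, -324/139)

Apply the Gram-Schmidt recurrence
  u_1 = v_1
  u_i = v_i − Σ_{j<i} ((v_i · u_j) / (u_j · u_j)) · u_j.

Step by step this gives:
  u_1 = (1, -3, -2)
  u_2 = (41/14, 3/14, 8/7)
  u_3 = (108/139, 252/139, -324/139)

Orthogonality check:
  u_2 · u_1 = 0 (should be 0)
  u_3 · u_1 = 0 (should be 0)
  u_3 · u_2 = 0 (should be 0)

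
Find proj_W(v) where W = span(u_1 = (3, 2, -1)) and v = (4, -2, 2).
proj_W(v) = (9/7, 6/7, -3/7)

Set up U = [u_1 | ... | u_1] ∈ R^(3×1). The projector onto W = col(U) is P = U (U^T U)^(-1) U^T.
Compute U^T U =
  [14],
and U^T v = (6).
Solve U^T U · c = U^T v for the coefficients: c = (3/7). The projection is proj_W(v) = U c.
Check: (v - proj_W(v)) · u_1 = 0  (should be 0).
Result: proj_W(v) = (9/7, 6/7, -3/7).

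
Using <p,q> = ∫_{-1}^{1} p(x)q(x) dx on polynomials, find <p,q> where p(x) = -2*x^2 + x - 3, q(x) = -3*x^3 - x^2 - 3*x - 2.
<p,q> = 214/15

Expand the product: p(x)·q(x) = 6*x^5 - x^4 + 14*x^3 + 4*x^2 + 7*x + 6.
∫_{-1}^{1} of each monomial x^k gives [2/(k+1) if k even, 0 if k odd]. Integrating term-by-term (or equivalently evaluating the antiderivative F(x) = x^6 - x^5/5 + 7*x^4/2 + 4*x^3/3 + 7*x^2/2 + 6*x at the endpoints):
  F(1) − F(−1) = 227/15 − (13/15) = 214/15.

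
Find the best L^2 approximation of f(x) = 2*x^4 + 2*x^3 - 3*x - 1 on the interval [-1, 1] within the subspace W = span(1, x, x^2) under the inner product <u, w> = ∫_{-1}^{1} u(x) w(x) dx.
g(x) = 12*x^2/7 - 9*x/5 - 41/35

The best approximation g ∈ W is the orthogonal projection of f onto W. Writing g = a_0 + a_1 x + a_2 x^2, the coefficients solve the normal equations G · a = b where
  G_{ij} = <φ_i, φ_j> and b_i = <f, φ_i>, with φ_0 = 1, φ_1 = x, φ_2 = x^2.
G =
  [2, 0, 2/3]
  [0, 2/3, 0]
  [2/3, 0, 2/5],
b = (-6/5, -6/5, -2/21).
Solving gives a_0 = -41/35, a_1 = -9/5, a_2 = 12/7, so
  g(x) = 12*x^2/7 - 9*x/5 - 41/35.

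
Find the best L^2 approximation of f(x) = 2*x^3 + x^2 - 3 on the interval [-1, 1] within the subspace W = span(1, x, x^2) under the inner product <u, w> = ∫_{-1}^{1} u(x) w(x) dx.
g(x) = x^2 + 6*x/5 - 3

The best approximation g ∈ W is the orthogonal projection of f onto W. Writing g = a_0 + a_1 x + a_2 x^2, the coefficients solve the normal equations G · a = b where
  G_{ij} = <φ_i, φ_j> and b_i = <f, φ_i>, with φ_0 = 1, φ_1 = x, φ_2 = x^2.
G =
  [2, 0, 2/3]
  [0, 2/3, 0]
  [2/3, 0, 2/5],
b = (-16/3, 4/5, -8/5).
Solving gives a_0 = -3, a_1 = 6/5, a_2 = 1, so
  g(x) = x^2 + 6*x/5 - 3.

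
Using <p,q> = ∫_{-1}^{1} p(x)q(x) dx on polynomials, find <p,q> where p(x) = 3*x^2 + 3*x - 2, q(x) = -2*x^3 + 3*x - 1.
<p,q> = 28/5

Expand the product: p(x)·q(x) = -6*x^5 - 6*x^4 + 13*x^3 + 6*x^2 - 9*x + 2.
∫_{-1}^{1} of each monomial x^k gives [2/(k+1) if k even, 0 if k odd]. Integrating term-by-term (or equivalently evaluating the antiderivative F(x) = -x^6 - 6*x^5/5 + 13*x^4/4 + 2*x^3 - 9*x^2/2 + 2*x at the endpoints):
  F(1) − F(−1) = 11/20 − (-101/20) = 28/5.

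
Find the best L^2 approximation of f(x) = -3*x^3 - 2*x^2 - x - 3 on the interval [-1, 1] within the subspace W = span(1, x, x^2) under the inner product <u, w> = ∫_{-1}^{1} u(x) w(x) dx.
g(x) = -2*x^2 - 14*x/5 - 3

The best approximation g ∈ W is the orthogonal projection of f onto W. Writing g = a_0 + a_1 x + a_2 x^2, the coefficients solve the normal equations G · a = b where
  G_{ij} = <φ_i, φ_j> and b_i = <f, φ_i>, with φ_0 = 1, φ_1 = x, φ_2 = x^2.
G =
  [2, 0, 2/3]
  [0, 2/3, 0]
  [2/3, 0, 2/5],
b = (-22/3, -28/15, -14/5).
Solving gives a_0 = -3, a_1 = -14/5, a_2 = -2, so
  g(x) = -2*x^2 - 14*x/5 - 3.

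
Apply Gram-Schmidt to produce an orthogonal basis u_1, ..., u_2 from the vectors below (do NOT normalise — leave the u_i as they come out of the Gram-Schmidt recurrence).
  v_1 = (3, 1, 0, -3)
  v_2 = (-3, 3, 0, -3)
Orthogonal basis:
  u_1 = (3, 1, 0, -3)
  u_2 = (-66/19, 54/19, 0, -48/19)

Apply the Gram-Schmidt recurrence
  u_1 = v_1
  u_i = v_i − Σ_{j<i} ((v_i · u_j) / (u_j · u_j)) · u_j.

Step by step this gives:
  u_1 = (3, 1, 0, -3)
  u_2 = (-66/19, 54/19, 0, -48/19)

Orthogonality check:
  u_2 · u_1 = 0 (should be 0)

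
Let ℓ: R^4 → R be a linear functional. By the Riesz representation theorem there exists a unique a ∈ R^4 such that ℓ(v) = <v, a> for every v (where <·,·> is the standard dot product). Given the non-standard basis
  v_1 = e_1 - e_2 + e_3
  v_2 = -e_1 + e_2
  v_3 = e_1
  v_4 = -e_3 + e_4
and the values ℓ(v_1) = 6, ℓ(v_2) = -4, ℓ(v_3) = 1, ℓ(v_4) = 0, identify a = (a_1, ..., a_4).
a = (1, -3, 2, 2)

Write a = (a_1, ..., a_4) in the standard basis. For each basis vector v_i, ℓ(v_i) = <v_i, a> is a linear equation in the a_j's. Collect the n equations into a matrix system V a = ℓ, where row i of V is v_i (expressed in the standard basis). Since V is invertible (lower-triangular with 1s on the diagonal, up to permutation), solve by back-substitution:
  V =
[[1, -1, 1, 0],
 [-1, 1, 0, 0],
 [1, 0, 0, 0],
 [0, 0, -1, 1]]
  V a = (6, -4, 1, 0)
Solving gives a = (1, -3, 2, 2).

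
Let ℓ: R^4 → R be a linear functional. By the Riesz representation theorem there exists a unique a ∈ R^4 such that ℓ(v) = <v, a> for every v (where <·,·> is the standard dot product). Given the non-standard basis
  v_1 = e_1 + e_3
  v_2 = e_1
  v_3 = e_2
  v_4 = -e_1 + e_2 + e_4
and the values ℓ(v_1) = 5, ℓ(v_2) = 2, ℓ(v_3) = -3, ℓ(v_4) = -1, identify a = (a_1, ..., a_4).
a = (2, -3, 3, 4)

Write a = (a_1, ..., a_4) in the standard basis. For each basis vector v_i, ℓ(v_i) = <v_i, a> is a linear equation in the a_j's. Collect the n equations into a matrix system V a = ℓ, where row i of V is v_i (expressed in the standard basis). Since V is invertible (lower-triangular with 1s on the diagonal, up to permutation), solve by back-substitution:
  V =
[[1, 0, 1, 0],
 [1, 0, 0, 0],
 [0, 1, 0, 0],
 [-1, 1, 0, 1]]
  V a = (5, 2, -3, -1)
Solving gives a = (2, -3, 3, 4).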